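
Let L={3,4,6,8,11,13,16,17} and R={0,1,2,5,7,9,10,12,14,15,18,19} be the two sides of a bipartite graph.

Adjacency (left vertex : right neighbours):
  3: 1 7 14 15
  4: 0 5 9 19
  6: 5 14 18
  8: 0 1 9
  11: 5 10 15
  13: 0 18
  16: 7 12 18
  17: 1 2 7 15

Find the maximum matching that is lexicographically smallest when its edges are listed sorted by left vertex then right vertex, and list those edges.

|M| = 8 (so the lex-smallest maximum matching has 8 edges)
process left vertices in ascending order; for each, take the smallest-labelled available neighbour that still permits 8 edges overall, or leave it unmatched if none does
lex-smallest matching: {3-1, 4-0, 6-5, 8-9, 11-10, 13-18, 16-7, 17-2}

Lex-smallest maximum matching: {(3,1), (4,0), (6,5), (8,9), (11,10), (13,18), (16,7), (17,2)}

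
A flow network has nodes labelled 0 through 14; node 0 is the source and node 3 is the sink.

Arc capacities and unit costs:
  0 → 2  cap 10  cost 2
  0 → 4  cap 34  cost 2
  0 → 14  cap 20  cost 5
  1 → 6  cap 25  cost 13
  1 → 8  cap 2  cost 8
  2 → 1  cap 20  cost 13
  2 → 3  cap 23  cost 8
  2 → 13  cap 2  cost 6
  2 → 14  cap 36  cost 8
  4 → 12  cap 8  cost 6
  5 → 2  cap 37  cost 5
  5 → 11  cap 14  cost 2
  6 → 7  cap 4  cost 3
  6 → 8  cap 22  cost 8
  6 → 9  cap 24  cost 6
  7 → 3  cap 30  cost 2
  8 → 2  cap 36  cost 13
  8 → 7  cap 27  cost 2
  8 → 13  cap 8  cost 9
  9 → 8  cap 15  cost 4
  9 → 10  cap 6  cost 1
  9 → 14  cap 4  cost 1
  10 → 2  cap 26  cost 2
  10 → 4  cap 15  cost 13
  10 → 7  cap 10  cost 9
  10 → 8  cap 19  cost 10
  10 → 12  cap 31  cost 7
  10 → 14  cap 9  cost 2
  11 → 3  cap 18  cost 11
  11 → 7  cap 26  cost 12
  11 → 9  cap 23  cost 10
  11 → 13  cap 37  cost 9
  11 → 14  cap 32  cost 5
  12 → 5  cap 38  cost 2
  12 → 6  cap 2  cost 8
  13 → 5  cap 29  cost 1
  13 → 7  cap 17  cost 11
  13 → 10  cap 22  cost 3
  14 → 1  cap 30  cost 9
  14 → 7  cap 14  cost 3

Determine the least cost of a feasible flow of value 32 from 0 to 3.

Minimum cost for 32 units: 420

shortest-cost path #1: 0→2→3 push 10 @ unit cost 10 (adds 100)
shortest-cost path #2: 0→14→7→3 push 14 @ unit cost 10 (adds 140)
shortest-cost path #3: 0→4→12→6→7→3 push 2 @ unit cost 21 (adds 42)
shortest-cost path #4: 0→4→12→5→11→3 push 6 @ unit cost 23 (adds 138)
total cost = 420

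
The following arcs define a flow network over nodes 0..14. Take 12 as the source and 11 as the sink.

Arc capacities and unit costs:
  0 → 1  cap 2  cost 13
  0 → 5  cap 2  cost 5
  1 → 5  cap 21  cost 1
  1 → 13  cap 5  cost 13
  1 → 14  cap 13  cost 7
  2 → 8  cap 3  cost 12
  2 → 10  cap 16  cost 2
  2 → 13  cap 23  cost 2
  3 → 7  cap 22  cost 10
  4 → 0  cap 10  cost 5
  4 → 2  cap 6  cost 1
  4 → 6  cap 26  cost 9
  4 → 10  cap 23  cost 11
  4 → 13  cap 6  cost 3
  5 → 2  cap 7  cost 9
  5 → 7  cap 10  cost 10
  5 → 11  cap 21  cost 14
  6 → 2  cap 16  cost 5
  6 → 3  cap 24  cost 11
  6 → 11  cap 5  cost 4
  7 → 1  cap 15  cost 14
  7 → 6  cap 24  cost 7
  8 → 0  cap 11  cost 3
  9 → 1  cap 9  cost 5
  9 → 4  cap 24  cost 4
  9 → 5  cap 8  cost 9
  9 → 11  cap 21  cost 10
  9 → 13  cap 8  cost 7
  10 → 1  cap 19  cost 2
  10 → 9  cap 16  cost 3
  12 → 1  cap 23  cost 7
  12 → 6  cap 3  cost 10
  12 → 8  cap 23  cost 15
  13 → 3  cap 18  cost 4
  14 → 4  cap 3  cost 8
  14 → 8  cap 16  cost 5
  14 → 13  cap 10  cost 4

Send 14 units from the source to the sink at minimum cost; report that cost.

Minimum cost for 14 units: 284

shortest-cost path #1: 12→6→11 push 3 @ unit cost 14 (adds 42)
shortest-cost path #2: 12→1→5→11 push 11 @ unit cost 22 (adds 242)
total cost = 284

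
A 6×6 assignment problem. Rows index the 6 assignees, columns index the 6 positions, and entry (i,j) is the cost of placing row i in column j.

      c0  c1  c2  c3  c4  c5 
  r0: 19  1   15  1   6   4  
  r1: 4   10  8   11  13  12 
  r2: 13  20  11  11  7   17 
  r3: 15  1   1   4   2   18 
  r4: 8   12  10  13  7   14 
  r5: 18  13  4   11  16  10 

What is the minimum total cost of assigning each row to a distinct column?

one of 2 optimal assignments: row0→col3 (cost 1), row1→col0 (cost 4), row2→col4 (cost 7), row3→col1 (cost 1), row4→col5 (cost 14), row5→col2 (cost 4)
total = 1 + 4 + 7 + 1 + 14 + 4 = 31

Minimum assignment cost: 31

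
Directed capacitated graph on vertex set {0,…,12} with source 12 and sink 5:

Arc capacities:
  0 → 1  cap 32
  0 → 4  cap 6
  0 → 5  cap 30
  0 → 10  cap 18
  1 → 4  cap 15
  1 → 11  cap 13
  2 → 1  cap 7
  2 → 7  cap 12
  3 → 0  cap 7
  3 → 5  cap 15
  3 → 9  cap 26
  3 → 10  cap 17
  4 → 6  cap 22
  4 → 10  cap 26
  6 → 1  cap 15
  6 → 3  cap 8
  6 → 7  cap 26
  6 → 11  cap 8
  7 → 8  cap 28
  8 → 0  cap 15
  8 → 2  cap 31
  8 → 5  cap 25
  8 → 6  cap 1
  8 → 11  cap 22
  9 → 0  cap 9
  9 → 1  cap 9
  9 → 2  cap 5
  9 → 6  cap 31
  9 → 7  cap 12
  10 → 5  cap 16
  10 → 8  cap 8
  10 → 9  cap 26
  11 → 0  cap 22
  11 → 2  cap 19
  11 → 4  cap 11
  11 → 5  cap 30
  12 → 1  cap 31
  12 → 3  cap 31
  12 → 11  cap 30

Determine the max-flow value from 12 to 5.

Maximum flow value: 89

augment #1: 12→3→5 bottleneck 15, total now 15
augment #2: 12→11→5 bottleneck 30, total now 45
augment #3: 12→3→0→5 bottleneck 7, total now 52
augment #4: 12→3→10→5 bottleneck 9, total now 61
augment #5: 12→1→4→10→5 bottleneck 7, total now 68
augment #6: 12→1→11→0→5 bottleneck 13, total now 81
augment #7: 12→1→4→10→8→5 bottleneck 8, total now 89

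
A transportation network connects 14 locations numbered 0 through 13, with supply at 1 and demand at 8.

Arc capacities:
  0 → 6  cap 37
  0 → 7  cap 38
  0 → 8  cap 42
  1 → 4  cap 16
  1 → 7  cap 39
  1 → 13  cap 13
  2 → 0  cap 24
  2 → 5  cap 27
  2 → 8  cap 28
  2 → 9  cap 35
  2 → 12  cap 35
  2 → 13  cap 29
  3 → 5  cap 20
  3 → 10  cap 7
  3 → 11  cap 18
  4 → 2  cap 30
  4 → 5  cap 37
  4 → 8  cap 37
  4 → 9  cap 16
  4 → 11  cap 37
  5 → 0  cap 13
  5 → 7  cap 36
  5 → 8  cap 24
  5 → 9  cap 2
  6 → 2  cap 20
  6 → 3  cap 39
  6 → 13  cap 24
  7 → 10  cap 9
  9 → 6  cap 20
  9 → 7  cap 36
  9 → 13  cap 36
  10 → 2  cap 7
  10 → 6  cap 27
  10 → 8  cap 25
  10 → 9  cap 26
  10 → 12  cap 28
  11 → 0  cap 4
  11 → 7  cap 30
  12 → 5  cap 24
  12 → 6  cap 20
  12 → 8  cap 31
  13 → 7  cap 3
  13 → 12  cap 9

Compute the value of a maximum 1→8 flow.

Maximum flow value: 34

augment #1: 1→4→8 bottleneck 16, total now 16
augment #2: 1→7→10→8 bottleneck 9, total now 25
augment #3: 1→13→12→8 bottleneck 9, total now 34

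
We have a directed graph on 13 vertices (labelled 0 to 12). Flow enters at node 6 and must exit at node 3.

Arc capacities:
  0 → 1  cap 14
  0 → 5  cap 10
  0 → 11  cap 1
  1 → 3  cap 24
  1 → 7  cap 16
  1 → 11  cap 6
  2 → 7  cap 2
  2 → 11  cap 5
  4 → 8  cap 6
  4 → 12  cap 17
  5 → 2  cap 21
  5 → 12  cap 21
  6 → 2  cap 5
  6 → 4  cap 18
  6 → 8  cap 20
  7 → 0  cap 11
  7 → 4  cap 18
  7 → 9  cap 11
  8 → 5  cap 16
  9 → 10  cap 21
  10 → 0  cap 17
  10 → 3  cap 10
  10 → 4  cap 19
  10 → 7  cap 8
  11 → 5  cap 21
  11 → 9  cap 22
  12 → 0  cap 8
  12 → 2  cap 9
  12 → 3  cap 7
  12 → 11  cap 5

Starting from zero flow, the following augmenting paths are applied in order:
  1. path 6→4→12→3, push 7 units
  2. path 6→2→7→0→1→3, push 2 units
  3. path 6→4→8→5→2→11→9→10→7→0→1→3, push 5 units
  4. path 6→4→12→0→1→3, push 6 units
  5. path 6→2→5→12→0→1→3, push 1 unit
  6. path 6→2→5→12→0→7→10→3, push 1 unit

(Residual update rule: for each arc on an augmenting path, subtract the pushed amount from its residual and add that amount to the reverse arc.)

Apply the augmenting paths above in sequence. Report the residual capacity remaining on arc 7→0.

after path 1 (6→4→12→3, push 7): res(7,0)=11
after path 2 (6→2→7→0→1→3, push 2): res(7,0)=9
after path 3 (6→4→8→5→2→11→9→10→7→0→1→3, push 5): res(7,0)=4
after path 4 (6→4→12→0→1→3, push 6): res(7,0)=4
after path 5 (6→2→5→12→0→1→3, push 1): res(7,0)=4
after path 6 (6→2→5→12→0→7→10→3, push 1): res(7,0)=5

Residual capacity of (7,0): 5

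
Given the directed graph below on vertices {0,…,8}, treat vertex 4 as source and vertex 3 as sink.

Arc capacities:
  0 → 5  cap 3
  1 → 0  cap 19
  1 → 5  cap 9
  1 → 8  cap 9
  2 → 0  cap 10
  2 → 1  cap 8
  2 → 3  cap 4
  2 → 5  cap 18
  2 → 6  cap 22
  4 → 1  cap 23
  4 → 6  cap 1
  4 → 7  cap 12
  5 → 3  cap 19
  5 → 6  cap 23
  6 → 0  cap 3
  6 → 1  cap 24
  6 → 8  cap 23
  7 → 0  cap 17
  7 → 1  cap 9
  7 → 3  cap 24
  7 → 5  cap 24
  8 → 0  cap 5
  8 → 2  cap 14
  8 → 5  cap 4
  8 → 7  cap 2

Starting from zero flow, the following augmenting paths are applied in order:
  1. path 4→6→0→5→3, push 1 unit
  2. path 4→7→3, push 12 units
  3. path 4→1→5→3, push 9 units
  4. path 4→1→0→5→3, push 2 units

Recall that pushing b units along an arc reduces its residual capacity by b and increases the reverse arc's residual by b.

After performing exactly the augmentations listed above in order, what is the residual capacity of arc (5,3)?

Residual capacity of (5,3): 7

after path 1 (4→6→0→5→3, push 1): res(5,3)=18
after path 2 (4→7→3, push 12): res(5,3)=18
after path 3 (4→1→5→3, push 9): res(5,3)=9
after path 4 (4→1→0→5→3, push 2): res(5,3)=7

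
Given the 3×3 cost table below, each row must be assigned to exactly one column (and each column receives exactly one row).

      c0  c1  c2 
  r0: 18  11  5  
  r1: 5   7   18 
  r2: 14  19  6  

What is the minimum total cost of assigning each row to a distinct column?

optimal assignment: row0→col1 (cost 11), row1→col0 (cost 5), row2→col2 (cost 6)
total = 11 + 5 + 6 = 22

Minimum assignment cost: 22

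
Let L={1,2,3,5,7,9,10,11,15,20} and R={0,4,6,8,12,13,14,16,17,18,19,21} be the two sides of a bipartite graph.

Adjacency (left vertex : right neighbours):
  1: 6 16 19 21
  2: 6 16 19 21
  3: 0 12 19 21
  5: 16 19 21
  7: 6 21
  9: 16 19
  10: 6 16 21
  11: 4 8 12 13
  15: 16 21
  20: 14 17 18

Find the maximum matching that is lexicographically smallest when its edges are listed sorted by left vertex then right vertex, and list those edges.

Lex-smallest maximum matching: {(1,6), (2,16), (3,0), (5,19), (7,21), (11,4), (20,14)}

|M| = 7 (so the lex-smallest maximum matching has 7 edges)
process left vertices in ascending order; for each, take the smallest-labelled available neighbour that still permits 7 edges overall, or leave it unmatched if none does
lex-smallest matching: {1-6, 2-16, 3-0, 5-19, 7-21, 11-4, 20-14}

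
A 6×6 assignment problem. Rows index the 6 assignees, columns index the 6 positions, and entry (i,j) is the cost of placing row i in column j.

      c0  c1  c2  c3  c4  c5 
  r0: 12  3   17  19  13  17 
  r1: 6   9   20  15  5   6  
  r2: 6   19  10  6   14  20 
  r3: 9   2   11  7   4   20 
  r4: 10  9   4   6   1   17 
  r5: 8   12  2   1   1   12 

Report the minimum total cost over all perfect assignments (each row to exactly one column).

Minimum assignment cost: 24

optimal assignment: row0→col1 (cost 3), row1→col5 (cost 6), row2→col0 (cost 6), row3→col4 (cost 4), row4→col2 (cost 4), row5→col3 (cost 1)
total = 3 + 6 + 6 + 4 + 4 + 1 = 24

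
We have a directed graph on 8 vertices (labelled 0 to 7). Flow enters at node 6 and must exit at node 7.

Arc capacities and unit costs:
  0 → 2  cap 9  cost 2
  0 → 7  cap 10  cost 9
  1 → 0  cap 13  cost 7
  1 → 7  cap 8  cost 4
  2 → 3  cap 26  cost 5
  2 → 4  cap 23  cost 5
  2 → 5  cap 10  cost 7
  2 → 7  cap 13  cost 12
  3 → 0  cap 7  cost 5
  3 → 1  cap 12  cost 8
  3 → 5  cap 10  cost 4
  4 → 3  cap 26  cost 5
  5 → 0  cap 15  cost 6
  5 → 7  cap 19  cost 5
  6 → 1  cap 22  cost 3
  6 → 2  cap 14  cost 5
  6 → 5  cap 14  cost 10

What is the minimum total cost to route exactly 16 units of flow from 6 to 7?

shortest-cost path #1: 6→1→7 push 8 @ unit cost 7 (adds 56)
shortest-cost path #2: 6→5→7 push 8 @ unit cost 15 (adds 120)
total cost = 176

Minimum cost for 16 units: 176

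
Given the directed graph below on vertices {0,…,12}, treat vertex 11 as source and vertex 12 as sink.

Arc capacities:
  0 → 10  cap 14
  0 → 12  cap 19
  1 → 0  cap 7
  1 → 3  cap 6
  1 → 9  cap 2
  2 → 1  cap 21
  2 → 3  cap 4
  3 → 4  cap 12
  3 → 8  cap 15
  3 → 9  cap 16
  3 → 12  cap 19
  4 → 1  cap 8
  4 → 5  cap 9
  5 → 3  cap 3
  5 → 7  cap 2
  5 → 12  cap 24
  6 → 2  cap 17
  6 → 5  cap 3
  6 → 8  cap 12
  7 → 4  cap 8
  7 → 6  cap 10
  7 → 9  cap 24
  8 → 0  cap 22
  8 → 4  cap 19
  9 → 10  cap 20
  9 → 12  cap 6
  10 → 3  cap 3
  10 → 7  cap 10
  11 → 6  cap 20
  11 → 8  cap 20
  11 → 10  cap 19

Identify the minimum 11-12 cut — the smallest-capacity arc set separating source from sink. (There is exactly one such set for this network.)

Min-cut arcs: {(0,12), (1,3), (2,3), (4,5), (6,5), (9,12), (10,3)} (total capacity 50)

augment #1: 11→6→5→12 push 3
augment #2: 11→8→0→12 push 19
augment #3: 11→10→3→12 push 3
augment #4: 11→6→2→3→12 push 4
augment #5: 11→8→4→5→12 push 1
augment #6: 11→10→7→9→12 push 6
augment #7: 11→6→2→1→3→12 push 6
augment #8: 11→6→8→4→5→12 push 7
augment #9: 11→10→7→4→5→12 push 1
max flow = 50; residual-reachable set from 11 gives S-side
cut edges (S→T): {(0,12), (1,3), (2,3), (4,5), (6,5), (9,12), (10,3)} total cap 50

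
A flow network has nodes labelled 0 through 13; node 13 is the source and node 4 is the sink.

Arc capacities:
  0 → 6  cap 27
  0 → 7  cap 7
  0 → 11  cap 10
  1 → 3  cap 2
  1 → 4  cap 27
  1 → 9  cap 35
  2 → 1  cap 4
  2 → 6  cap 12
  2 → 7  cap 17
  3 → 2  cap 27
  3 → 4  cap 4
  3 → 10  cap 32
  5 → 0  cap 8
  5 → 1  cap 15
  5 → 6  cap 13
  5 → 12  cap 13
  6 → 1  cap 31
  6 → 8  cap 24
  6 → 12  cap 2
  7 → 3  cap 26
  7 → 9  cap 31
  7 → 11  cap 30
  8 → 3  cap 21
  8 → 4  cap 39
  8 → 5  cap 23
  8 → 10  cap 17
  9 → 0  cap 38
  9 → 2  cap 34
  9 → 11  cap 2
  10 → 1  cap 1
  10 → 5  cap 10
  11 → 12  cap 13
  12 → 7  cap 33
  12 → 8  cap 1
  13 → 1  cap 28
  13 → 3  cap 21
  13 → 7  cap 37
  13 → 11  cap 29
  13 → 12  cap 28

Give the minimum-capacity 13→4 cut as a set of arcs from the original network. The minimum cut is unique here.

Min-cut arcs: {(1,4), (3,4), (6,8), (12,8)} (total capacity 56)

augment #1: 13→1→4 push 27
augment #2: 13→3→4 push 4
augment #3: 13→12→8→4 push 1
augment #4: 13→3→2→6→8→4 push 12
augment #5: 13→1→9→0→6→8→4 push 1
augment #6: 13→3→10→5→6→8→4 push 5
augment #7: 13→7→9→0→6→8→4 push 6
max flow = 56; residual-reachable set from 13 gives S-side
cut edges (S→T): {(1,4), (3,4), (6,8), (12,8)} total cap 56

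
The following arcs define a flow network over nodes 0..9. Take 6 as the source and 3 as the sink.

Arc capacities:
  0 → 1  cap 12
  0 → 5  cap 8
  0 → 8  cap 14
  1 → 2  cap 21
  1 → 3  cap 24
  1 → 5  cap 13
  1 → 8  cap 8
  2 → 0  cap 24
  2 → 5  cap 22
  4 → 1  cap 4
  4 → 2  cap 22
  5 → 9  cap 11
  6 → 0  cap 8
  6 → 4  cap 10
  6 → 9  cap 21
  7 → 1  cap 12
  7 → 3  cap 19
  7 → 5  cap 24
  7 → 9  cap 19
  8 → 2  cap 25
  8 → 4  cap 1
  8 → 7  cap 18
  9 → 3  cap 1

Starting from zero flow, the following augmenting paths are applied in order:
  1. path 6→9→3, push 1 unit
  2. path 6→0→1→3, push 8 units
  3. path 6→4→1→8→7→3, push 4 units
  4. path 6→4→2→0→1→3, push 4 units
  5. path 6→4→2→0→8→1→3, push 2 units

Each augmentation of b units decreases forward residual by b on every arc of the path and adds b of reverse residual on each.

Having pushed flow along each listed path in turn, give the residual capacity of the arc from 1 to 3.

after path 1 (6→9→3, push 1): res(1,3)=24
after path 2 (6→0→1→3, push 8): res(1,3)=16
after path 3 (6→4→1→8→7→3, push 4): res(1,3)=16
after path 4 (6→4→2→0→1→3, push 4): res(1,3)=12
after path 5 (6→4→2→0→8→1→3, push 2): res(1,3)=10

Residual capacity of (1,3): 10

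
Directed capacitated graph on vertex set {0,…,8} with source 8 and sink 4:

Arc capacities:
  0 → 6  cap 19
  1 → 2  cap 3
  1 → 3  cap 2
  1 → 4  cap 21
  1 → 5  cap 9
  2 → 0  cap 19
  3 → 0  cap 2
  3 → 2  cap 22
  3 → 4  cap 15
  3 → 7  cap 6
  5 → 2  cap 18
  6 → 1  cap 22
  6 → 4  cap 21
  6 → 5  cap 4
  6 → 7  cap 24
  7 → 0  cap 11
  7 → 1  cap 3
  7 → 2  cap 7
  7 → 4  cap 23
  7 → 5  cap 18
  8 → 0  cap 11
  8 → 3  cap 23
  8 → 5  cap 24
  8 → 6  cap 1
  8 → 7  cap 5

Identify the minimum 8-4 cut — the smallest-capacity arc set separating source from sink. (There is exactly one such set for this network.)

Min-cut arcs: {(0,6), (3,4), (3,7), (8,6), (8,7)} (total capacity 46)

augment #1: 8→3→4 push 15
augment #2: 8→6→4 push 1
augment #3: 8→7→4 push 5
augment #4: 8→0→6→4 push 11
augment #5: 8→3→7→4 push 6
augment #6: 8→3→0→6→4 push 2
augment #7: 8→5→2→0→6→4 push 6
max flow = 46; residual-reachable set from 8 gives S-side
cut edges (S→T): {(0,6), (3,4), (3,7), (8,6), (8,7)} total cap 46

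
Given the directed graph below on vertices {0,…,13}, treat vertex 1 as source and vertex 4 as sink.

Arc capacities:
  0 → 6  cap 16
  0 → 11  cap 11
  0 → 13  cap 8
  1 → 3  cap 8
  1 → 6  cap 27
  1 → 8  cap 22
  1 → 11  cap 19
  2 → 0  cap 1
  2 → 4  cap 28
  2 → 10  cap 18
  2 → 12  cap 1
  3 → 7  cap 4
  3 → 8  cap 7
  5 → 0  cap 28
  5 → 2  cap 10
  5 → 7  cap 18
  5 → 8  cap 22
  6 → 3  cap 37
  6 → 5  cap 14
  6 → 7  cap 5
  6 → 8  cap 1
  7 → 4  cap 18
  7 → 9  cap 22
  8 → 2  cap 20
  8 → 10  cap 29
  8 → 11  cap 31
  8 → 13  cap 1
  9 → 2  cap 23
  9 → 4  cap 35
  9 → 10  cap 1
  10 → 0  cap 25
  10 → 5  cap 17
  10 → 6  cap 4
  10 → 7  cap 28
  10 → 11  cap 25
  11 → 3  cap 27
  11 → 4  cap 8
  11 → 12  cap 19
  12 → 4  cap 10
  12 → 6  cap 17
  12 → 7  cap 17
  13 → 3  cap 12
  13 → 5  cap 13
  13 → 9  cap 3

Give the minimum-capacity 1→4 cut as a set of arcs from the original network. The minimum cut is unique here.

augment #1: 1→11→4 push 8
augment #2: 1→3→7→4 push 4
augment #3: 1→6→7→4 push 5
augment #4: 1→8→2→4 push 20
augment #5: 1→11→12→4 push 10
augment #6: 1→6→5→2→4 push 8
augment #7: 1→6→5→7→4 push 6
augment #8: 1→8→10→7→4 push 2
augment #9: 1→11→12→7→4 push 1
augment #10: 1→3→8→13→9→4 push 1
augment #11: 1→3→8→10→7→9→4 push 3
augment #12: 1→6→8→10→7→9→4 push 1
augment #13: 1→6→3→8→10→7→9→4 push 3
max flow = 72; residual-reachable set from 1 gives S-side
cut edges (S→T): {(1,8), (1,11), (3,7), (3,8), (6,5), (6,7), (6,8)} total cap 72

Min-cut arcs: {(1,8), (1,11), (3,7), (3,8), (6,5), (6,7), (6,8)} (total capacity 72)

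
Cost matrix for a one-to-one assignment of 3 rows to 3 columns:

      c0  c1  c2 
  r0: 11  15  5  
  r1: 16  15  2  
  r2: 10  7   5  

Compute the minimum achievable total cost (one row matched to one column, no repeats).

Minimum assignment cost: 20

optimal assignment: row0→col0 (cost 11), row1→col2 (cost 2), row2→col1 (cost 7)
total = 11 + 2 + 7 = 20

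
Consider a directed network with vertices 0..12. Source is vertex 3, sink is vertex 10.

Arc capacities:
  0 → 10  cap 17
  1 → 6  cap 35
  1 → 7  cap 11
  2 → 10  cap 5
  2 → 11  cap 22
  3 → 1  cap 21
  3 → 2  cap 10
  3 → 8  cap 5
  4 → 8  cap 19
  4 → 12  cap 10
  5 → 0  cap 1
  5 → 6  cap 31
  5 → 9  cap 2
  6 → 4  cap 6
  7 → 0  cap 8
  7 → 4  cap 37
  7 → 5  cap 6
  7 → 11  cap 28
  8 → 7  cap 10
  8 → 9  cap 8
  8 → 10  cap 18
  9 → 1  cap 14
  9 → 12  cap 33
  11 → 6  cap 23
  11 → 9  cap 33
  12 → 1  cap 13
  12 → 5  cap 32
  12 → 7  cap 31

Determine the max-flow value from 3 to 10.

Maximum flow value: 32

augment #1: 3→2→10 bottleneck 5, total now 5
augment #2: 3→8→10 bottleneck 5, total now 10
augment #3: 3→1→7→0→10 bottleneck 8, total now 18
augment #4: 3→1→6→4→8→10 bottleneck 6, total now 24
augment #5: 3→1→7→4→8→10 bottleneck 3, total now 27
augment #6: 3→2→11→9→12→5→0→10 bottleneck 1, total now 28
augment #7: 3→2→11→9→12→7→4→8→10 bottleneck 4, total now 32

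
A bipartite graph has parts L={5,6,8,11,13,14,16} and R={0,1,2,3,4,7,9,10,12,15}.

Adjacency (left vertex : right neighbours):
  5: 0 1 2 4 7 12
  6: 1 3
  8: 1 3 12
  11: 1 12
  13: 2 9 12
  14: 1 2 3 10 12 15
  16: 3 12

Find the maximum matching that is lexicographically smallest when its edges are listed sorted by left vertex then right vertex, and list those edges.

|M| = 6 (so the lex-smallest maximum matching has 6 edges)
process left vertices in ascending order; for each, take the smallest-labelled available neighbour that still permits 6 edges overall, or leave it unmatched if none does
lex-smallest matching: {5-0, 6-1, 8-3, 11-12, 13-2, 14-10}

Lex-smallest maximum matching: {(5,0), (6,1), (8,3), (11,12), (13,2), (14,10)}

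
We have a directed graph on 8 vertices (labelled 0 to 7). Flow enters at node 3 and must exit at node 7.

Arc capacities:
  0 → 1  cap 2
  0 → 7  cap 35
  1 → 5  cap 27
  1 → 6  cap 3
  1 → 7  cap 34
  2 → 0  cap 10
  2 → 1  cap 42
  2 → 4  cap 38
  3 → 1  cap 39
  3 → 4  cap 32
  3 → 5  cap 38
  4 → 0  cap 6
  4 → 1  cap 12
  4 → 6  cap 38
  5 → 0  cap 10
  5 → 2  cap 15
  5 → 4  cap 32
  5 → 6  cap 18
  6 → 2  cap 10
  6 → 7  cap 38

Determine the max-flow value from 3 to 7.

augment #1: 3→1→7 bottleneck 34, total now 34
augment #2: 3→1→6→7 bottleneck 3, total now 37
augment #3: 3→4→0→7 bottleneck 6, total now 43
augment #4: 3→4→6→7 bottleneck 26, total now 69
augment #5: 3→5→0→7 bottleneck 10, total now 79
augment #6: 3→5→6→7 bottleneck 9, total now 88
augment #7: 3→5→2→0→7 bottleneck 10, total now 98

Maximum flow value: 98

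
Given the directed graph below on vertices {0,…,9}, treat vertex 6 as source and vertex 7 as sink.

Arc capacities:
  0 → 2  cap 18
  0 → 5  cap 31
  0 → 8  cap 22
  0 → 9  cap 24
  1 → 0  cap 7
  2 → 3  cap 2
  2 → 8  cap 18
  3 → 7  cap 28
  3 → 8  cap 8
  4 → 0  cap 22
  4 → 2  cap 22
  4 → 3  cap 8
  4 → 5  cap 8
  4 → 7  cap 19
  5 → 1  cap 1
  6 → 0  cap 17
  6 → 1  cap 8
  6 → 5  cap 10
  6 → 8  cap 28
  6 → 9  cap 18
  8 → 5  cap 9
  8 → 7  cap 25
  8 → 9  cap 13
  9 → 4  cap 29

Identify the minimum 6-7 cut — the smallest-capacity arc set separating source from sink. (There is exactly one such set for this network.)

augment #1: 6→8→7 push 25
augment #2: 6→9→4→7 push 18
augment #3: 6→0→2→3→7 push 2
augment #4: 6→0→9→4→7 push 1
augment #5: 6→0→9→4→3→7 push 8
max flow = 54; residual-reachable set from 6 gives S-side
cut edges (S→T): {(2,3), (4,3), (4,7), (8,7)} total cap 54

Min-cut arcs: {(2,3), (4,3), (4,7), (8,7)} (total capacity 54)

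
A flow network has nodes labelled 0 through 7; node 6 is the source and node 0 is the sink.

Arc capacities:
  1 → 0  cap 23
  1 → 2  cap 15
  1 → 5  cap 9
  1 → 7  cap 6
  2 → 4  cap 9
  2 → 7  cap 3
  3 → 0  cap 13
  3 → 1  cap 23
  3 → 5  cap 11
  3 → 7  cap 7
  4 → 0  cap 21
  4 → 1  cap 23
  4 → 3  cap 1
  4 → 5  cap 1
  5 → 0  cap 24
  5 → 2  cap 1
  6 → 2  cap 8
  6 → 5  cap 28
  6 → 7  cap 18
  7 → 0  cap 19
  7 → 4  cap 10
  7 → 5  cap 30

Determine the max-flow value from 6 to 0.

Maximum flow value: 51

augment #1: 6→5→0 bottleneck 24, total now 24
augment #2: 6→7→0 bottleneck 18, total now 42
augment #3: 6→2→4→0 bottleneck 8, total now 50
augment #4: 6→5→2→4→0 bottleneck 1, total now 51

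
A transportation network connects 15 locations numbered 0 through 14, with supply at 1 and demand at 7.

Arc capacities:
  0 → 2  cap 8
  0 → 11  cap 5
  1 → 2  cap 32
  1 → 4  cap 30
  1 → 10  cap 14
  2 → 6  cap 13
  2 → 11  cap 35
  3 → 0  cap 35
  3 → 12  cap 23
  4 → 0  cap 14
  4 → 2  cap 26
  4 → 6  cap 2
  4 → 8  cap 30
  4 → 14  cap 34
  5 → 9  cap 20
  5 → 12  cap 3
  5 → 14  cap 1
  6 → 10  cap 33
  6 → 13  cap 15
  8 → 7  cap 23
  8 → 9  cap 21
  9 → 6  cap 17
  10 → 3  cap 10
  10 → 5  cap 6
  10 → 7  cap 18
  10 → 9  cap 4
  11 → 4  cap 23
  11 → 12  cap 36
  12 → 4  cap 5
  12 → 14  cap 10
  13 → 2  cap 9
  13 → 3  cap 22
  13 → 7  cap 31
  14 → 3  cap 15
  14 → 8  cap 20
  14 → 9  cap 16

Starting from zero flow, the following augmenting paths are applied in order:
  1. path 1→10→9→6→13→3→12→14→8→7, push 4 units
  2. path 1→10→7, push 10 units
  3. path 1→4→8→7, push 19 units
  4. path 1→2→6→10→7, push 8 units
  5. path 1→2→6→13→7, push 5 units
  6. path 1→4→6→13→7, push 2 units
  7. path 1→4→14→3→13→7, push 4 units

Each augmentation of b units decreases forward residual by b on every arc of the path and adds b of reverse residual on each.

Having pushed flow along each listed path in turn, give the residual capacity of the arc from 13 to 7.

Residual capacity of (13,7): 20

after path 1 (1→10→9→6→13→3→12→14→8→7, push 4): res(13,7)=31
after path 2 (1→10→7, push 10): res(13,7)=31
after path 3 (1→4→8→7, push 19): res(13,7)=31
after path 4 (1→2→6→10→7, push 8): res(13,7)=31
after path 5 (1→2→6→13→7, push 5): res(13,7)=26
after path 6 (1→4→6→13→7, push 2): res(13,7)=24
after path 7 (1→4→14→3→13→7, push 4): res(13,7)=20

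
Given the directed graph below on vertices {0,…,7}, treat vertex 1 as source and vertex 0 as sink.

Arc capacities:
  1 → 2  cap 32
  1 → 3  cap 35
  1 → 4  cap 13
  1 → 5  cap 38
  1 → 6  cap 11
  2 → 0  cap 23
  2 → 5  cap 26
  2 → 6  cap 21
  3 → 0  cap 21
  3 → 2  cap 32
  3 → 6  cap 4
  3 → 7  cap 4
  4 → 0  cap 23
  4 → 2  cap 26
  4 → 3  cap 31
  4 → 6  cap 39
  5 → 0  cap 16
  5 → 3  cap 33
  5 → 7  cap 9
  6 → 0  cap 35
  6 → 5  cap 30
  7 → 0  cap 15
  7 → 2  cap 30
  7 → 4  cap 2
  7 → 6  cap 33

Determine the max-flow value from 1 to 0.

augment #1: 1→2→0 bottleneck 23, total now 23
augment #2: 1→3→0 bottleneck 21, total now 44
augment #3: 1→4→0 bottleneck 13, total now 57
augment #4: 1→5→0 bottleneck 16, total now 73
augment #5: 1→6→0 bottleneck 11, total now 84
augment #6: 1→2→6→0 bottleneck 9, total now 93
augment #7: 1→3→6→0 bottleneck 4, total now 97
augment #8: 1→3→7→0 bottleneck 4, total now 101
augment #9: 1→5→7→0 bottleneck 9, total now 110
augment #10: 1→3→2→6→0 bottleneck 6, total now 116
augment #11: 1→5→3→2→6→0 bottleneck 5, total now 121

Maximum flow value: 121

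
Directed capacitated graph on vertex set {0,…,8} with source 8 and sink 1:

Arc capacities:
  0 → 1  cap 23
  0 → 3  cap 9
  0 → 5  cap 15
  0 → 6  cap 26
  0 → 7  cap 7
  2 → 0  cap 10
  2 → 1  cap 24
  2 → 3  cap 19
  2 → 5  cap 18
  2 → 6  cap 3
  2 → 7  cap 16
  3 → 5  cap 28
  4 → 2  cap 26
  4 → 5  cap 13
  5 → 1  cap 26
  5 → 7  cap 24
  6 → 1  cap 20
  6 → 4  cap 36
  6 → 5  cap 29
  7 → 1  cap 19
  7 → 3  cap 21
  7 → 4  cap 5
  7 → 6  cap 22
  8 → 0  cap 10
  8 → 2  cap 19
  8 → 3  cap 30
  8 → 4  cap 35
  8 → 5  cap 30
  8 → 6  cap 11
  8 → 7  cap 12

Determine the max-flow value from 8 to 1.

Maximum flow value: 109

augment #1: 8→0→1 bottleneck 10, total now 10
augment #2: 8→2→1 bottleneck 19, total now 29
augment #3: 8→5→1 bottleneck 26, total now 55
augment #4: 8→6→1 bottleneck 11, total now 66
augment #5: 8→7→1 bottleneck 12, total now 78
augment #6: 8→4→2→1 bottleneck 5, total now 83
augment #7: 8→5→7→1 bottleneck 4, total now 87
augment #8: 8→3→5→7→1 bottleneck 3, total now 90
augment #9: 8→4→2→0→1 bottleneck 10, total now 100
augment #10: 8→4→2→6→1 bottleneck 3, total now 103
augment #11: 8→3→5→7→6→1 bottleneck 6, total now 109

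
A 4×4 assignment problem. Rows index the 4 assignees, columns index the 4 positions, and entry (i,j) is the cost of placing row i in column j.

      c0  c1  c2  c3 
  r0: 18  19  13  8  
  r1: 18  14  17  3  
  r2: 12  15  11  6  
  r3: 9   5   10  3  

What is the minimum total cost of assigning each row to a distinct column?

optimal assignment: row0→col2 (cost 13), row1→col3 (cost 3), row2→col0 (cost 12), row3→col1 (cost 5)
total = 13 + 3 + 12 + 5 = 33

Minimum assignment cost: 33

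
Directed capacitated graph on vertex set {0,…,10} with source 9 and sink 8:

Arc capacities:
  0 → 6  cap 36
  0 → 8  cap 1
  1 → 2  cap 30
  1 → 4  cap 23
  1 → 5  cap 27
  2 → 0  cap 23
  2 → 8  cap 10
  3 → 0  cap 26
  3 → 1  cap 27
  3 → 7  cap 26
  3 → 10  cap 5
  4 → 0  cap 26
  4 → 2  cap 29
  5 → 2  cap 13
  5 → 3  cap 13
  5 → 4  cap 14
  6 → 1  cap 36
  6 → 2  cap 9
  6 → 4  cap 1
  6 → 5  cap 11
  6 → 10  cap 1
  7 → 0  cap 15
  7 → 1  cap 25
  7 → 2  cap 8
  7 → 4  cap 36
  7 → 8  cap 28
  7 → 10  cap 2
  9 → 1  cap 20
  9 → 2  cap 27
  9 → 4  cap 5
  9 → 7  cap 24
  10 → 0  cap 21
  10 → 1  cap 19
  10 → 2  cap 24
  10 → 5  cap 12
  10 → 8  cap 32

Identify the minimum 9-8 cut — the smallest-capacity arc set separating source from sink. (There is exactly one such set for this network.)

augment #1: 9→2→8 push 10
augment #2: 9→7→8 push 24
augment #3: 9→2→0→8 push 1
augment #4: 9→1→5→3→7→8 push 4
augment #5: 9→1→5→3→10→8 push 5
augment #6: 9→2→0→6→10→8 push 1
augment #7: 9→1→5→3→7→10→8 push 2
max flow = 47; residual-reachable set from 9 gives S-side
cut edges (S→T): {(0,8), (2,8), (3,10), (6,10), (7,8), (7,10)} total cap 47

Min-cut arcs: {(0,8), (2,8), (3,10), (6,10), (7,8), (7,10)} (total capacity 47)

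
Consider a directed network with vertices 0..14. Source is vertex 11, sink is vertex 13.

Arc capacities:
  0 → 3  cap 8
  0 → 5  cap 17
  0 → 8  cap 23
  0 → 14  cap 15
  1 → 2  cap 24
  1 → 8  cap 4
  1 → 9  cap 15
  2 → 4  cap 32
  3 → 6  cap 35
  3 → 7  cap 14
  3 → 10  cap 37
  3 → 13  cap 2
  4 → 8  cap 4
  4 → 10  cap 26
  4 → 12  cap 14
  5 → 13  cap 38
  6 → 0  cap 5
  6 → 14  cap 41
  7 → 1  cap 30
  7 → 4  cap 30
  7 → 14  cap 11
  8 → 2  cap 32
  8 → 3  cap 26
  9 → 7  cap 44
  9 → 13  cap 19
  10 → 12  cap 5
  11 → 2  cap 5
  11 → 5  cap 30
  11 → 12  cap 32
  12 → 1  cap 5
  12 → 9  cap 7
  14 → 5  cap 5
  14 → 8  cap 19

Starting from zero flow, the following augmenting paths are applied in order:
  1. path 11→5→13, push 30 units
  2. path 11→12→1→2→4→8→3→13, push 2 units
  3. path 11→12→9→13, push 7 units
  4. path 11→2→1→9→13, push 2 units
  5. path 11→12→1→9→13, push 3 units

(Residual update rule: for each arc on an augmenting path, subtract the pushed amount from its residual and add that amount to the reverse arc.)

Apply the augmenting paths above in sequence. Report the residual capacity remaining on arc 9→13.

Residual capacity of (9,13): 7

after path 1 (11→5→13, push 30): res(9,13)=19
after path 2 (11→12→1→2→4→8→3→13, push 2): res(9,13)=19
after path 3 (11→12→9→13, push 7): res(9,13)=12
after path 4 (11→2→1→9→13, push 2): res(9,13)=10
after path 5 (11→12→1→9→13, push 3): res(9,13)=7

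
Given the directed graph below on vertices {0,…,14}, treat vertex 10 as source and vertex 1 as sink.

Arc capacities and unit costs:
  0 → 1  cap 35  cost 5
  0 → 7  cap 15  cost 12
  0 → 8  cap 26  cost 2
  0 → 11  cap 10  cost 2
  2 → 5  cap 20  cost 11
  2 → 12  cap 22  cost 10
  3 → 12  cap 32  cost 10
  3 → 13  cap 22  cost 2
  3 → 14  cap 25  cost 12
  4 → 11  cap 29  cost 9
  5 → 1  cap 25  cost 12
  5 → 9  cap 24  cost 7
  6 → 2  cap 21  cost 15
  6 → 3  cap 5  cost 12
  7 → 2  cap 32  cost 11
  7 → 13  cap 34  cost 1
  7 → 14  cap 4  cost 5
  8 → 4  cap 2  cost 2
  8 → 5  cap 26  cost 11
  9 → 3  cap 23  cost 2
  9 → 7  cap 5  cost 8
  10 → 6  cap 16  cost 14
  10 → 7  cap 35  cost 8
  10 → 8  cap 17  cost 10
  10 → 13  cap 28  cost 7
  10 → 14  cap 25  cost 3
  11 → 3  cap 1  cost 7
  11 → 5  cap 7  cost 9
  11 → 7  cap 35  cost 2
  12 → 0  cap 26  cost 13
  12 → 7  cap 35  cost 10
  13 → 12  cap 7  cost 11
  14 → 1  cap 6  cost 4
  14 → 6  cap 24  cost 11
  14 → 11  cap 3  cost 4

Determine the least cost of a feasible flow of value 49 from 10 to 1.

Minimum cost for 49 units: 1666

shortest-cost path #1: 10→14→1 push 6 @ unit cost 7 (adds 42)
shortest-cost path #2: 10→14→11→5→1 push 3 @ unit cost 28 (adds 84)
shortest-cost path #3: 10→8→5→1 push 17 @ unit cost 33 (adds 561)
shortest-cost path #4: 10→13→12→0→1 push 7 @ unit cost 36 (adds 252)
shortest-cost path #5: 10→7→2→5→1 push 5 @ unit cost 42 (adds 210)
shortest-cost path #6: 10→7→2→12→0→1 push 11 @ unit cost 47 (adds 517)
total cost = 1666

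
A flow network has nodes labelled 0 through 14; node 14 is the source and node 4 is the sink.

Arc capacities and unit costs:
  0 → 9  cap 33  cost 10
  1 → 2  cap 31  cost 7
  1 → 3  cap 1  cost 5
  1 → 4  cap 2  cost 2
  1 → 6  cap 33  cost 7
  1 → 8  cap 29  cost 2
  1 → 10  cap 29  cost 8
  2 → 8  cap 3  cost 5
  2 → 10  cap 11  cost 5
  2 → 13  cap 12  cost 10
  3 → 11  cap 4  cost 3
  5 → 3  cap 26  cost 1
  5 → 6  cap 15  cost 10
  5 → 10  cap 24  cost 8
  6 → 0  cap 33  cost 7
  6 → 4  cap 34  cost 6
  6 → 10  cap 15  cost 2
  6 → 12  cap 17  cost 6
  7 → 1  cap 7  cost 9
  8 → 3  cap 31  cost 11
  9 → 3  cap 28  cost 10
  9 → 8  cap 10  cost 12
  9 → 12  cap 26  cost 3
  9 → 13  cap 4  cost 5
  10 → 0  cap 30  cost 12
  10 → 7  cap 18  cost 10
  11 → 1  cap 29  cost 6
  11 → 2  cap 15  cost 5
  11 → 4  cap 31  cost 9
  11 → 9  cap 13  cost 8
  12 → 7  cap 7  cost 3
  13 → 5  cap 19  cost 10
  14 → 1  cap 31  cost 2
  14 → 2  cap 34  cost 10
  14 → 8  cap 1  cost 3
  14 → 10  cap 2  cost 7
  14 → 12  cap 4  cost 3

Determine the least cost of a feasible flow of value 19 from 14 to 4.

Minimum cost for 19 units: 263

shortest-cost path #1: 14→1→4 push 2 @ unit cost 4 (adds 8)
shortest-cost path #2: 14→1→6→4 push 17 @ unit cost 15 (adds 255)
total cost = 263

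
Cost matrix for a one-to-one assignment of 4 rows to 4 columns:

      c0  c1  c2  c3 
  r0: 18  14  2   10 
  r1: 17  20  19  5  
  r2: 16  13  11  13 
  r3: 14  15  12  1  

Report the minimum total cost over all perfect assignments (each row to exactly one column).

Minimum assignment cost: 33

optimal assignment: row0→col2 (cost 2), row1→col0 (cost 17), row2→col1 (cost 13), row3→col3 (cost 1)
total = 2 + 17 + 13 + 1 = 33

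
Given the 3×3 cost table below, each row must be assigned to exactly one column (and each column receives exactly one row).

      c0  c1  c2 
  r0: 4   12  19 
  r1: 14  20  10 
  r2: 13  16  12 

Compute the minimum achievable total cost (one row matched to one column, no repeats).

Minimum assignment cost: 30

optimal assignment: row0→col0 (cost 4), row1→col2 (cost 10), row2→col1 (cost 16)
total = 4 + 10 + 16 = 30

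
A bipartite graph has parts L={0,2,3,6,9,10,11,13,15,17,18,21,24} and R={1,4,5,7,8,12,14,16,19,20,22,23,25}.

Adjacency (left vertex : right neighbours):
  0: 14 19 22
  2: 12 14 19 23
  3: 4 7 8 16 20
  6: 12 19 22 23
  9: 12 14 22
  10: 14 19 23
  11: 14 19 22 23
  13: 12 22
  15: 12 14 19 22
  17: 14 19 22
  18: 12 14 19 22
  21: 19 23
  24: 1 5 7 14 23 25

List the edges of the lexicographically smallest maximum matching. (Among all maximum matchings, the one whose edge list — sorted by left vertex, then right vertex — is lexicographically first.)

|M| = 7 (so the lex-smallest maximum matching has 7 edges)
process left vertices in ascending order; for each, take the smallest-labelled available neighbour that still permits 7 edges overall, or leave it unmatched if none does
lex-smallest matching: {0-14, 2-12, 3-4, 6-19, 9-22, 10-23, 24-1}

Lex-smallest maximum matching: {(0,14), (2,12), (3,4), (6,19), (9,22), (10,23), (24,1)}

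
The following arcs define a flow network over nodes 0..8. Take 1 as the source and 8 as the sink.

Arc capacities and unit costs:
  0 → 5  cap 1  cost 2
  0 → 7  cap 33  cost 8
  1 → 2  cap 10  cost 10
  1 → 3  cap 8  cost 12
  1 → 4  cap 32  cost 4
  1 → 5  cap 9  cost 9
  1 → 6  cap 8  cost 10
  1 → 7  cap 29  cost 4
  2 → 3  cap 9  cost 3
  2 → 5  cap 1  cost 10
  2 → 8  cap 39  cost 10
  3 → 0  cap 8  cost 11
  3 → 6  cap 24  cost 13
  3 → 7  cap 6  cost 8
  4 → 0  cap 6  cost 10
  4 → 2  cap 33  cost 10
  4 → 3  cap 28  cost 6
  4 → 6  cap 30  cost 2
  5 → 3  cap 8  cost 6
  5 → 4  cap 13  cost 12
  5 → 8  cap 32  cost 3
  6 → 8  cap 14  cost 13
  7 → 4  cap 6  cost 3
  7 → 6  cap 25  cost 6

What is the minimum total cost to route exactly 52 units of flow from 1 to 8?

Minimum cost for 52 units: 1028

shortest-cost path #1: 1→5→8 push 9 @ unit cost 12 (adds 108)
shortest-cost path #2: 1→4→6→8 push 14 @ unit cost 19 (adds 266)
shortest-cost path #3: 1→4→0→5→8 push 1 @ unit cost 19 (adds 19)
shortest-cost path #4: 1→2→8 push 10 @ unit cost 20 (adds 200)
shortest-cost path #5: 1→4→2→8 push 17 @ unit cost 24 (adds 408)
shortest-cost path #6: 1→7→4→2→8 push 1 @ unit cost 27 (adds 27)
total cost = 1028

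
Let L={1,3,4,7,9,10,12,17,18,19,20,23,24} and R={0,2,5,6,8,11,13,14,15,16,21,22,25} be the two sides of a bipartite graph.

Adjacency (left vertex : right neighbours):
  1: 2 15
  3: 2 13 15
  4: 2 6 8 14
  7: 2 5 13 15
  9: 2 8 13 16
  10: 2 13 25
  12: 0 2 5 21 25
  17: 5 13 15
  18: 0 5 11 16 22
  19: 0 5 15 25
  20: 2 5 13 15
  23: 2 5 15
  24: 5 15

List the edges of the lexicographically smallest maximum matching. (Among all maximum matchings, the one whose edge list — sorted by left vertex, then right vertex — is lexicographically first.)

Lex-smallest maximum matching: {(1,2), (3,13), (4,6), (7,5), (9,8), (10,25), (12,21), (17,15), (18,11), (19,0)}

|M| = 10 (so the lex-smallest maximum matching has 10 edges)
process left vertices in ascending order; for each, take the smallest-labelled available neighbour that still permits 10 edges overall, or leave it unmatched if none does
lex-smallest matching: {1-2, 3-13, 4-6, 7-5, 9-8, 10-25, 12-21, 17-15, 18-11, 19-0}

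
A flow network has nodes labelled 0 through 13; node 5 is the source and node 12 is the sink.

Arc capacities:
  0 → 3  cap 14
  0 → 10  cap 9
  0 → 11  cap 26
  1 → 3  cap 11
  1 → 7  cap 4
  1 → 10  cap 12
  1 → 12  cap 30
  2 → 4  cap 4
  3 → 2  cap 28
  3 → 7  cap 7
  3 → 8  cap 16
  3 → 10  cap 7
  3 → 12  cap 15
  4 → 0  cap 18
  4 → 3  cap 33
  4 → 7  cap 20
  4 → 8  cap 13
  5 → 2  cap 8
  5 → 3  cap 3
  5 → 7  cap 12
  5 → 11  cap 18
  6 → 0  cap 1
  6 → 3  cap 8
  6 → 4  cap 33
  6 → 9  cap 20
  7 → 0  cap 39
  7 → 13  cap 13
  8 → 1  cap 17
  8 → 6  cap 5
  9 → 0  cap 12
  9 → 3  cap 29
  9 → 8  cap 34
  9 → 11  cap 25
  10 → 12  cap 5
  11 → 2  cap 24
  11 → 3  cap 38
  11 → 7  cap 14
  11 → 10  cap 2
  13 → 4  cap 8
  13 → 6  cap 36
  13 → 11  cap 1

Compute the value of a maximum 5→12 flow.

augment #1: 5→3→12 bottleneck 3, total now 3
augment #2: 5→11→3→12 bottleneck 12, total now 15
augment #3: 5→11→10→12 bottleneck 2, total now 17
augment #4: 5→7→0→10→12 bottleneck 3, total now 20
augment #5: 5→2→4→8→1→12 bottleneck 4, total now 24
augment #6: 5→11→3→8→1→12 bottleneck 4, total now 28
augment #7: 5→7→0→3→8→1→12 bottleneck 9, total now 37

Maximum flow value: 37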